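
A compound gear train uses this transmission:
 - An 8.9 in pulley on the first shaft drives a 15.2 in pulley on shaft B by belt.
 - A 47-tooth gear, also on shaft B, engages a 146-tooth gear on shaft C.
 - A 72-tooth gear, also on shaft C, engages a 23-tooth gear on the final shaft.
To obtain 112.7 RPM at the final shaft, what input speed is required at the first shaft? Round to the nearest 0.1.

191.0 RPM

Overall ratio R = 1.7079 × 3.1064 × 0.31944 = 1.6947.
Required input speed = output speed × R = 112.7 × 1.6947 = 191 RPM.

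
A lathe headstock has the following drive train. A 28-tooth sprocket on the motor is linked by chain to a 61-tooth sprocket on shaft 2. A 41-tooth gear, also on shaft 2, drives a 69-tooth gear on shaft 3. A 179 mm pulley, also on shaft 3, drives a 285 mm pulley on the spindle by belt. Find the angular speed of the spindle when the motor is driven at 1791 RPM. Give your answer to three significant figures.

Chain: ratio = 61/28 = 2.1786, so shaft 2 turns at 1791 / 2.1786 = 822.1 RPM.
Gear mesh: ratio = 69/41 = 1.6829, so shaft 3 turns at 822.1 / 1.6829 = 488.49 RPM.
Belt: ratio = 285/179 = 1.5922, so the spindle turns at 488.49 / 1.5922 = 306.81 RPM.

307 RPM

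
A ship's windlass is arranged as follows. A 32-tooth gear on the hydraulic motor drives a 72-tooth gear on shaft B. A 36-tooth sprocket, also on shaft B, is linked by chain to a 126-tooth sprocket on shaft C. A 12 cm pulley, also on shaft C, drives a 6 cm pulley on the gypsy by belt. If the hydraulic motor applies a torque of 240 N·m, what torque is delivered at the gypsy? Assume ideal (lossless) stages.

gear mesh 72/32 = 2.25 → τ = 240·2.25 = 540 N·m
chain 126/36 = 3.5 → τ = 540·3.5 = 1890 N·m
belt 6/12 = 0.5 → τ = 1890·0.5 = 945 N·m

945 N·m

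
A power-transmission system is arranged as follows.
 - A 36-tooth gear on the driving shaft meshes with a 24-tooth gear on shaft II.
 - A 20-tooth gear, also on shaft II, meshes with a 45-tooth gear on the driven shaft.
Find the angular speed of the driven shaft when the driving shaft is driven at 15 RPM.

gear mesh 24/36 = 0.66667 → 15/0.66667 = 22.5 RPM
gear mesh 45/20 = 2.25 → 22.5/2.25 = 10 RPM

10 RPM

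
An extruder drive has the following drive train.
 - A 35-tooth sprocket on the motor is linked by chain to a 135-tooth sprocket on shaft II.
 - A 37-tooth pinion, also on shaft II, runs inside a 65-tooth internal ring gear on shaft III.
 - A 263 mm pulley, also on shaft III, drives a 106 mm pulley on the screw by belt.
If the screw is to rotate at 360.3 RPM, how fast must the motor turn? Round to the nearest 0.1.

984.0 RPM

Overall ratio R = 3.8571 × 1.7568 × 0.40304 = 2.731.
Required input speed = output speed × R = 360.3 × 2.731 = 983.99 RPM.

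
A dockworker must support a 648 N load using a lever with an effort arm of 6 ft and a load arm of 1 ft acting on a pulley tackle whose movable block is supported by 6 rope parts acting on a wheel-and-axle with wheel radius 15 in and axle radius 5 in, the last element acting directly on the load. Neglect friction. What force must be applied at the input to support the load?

Lever MA = effort arm / load arm = 6/1 = 6.
Block-and-tackle MA = number of supporting rope parts = 6.
Wheel-and-axle MA = R/r = 15/5 = 3.
Combined ideal MA = 6 × 6 × 3 = 108.
Effort = load / MA = 648 / 108 = 6 N.

6 N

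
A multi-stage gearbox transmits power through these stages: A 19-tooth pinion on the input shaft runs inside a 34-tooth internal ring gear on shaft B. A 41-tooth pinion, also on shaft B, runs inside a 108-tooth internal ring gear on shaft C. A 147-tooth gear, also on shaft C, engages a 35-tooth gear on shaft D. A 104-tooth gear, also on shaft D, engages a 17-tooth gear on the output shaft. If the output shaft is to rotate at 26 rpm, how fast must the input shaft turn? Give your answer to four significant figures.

4.770 rpm

Overall ratio R = 1.7895 × 2.6341 × 0.2381 × 0.16346 = 0.18346.
Required input speed = output speed × R = 26 × 0.18346 = 4.7699 rpm.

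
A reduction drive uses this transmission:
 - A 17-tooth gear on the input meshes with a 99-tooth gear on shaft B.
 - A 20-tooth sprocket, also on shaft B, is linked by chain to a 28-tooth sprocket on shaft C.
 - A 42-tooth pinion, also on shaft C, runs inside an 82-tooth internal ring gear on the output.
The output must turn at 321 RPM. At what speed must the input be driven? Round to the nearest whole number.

Overall ratio R = 5.8235 × 1.4 × 1.9524 = 15.918.
Required input speed = output speed × R = 321 × 15.918 = 5109.6 RPM.

5110 RPM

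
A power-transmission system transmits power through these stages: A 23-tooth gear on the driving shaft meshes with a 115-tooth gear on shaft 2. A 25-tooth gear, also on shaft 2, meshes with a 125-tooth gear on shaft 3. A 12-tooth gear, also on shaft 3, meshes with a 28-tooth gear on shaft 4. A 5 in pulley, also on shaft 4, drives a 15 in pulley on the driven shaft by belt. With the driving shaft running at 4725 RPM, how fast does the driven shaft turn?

Gear mesh: ratio = 115/23 = 5, so shaft 2 turns at 4725 / 5 = 945 RPM.
Gear mesh: ratio = 125/25 = 5, so shaft 3 turns at 945 / 5 = 189 RPM.
Gear mesh: ratio = 28/12 = 2.3333, so shaft 4 turns at 189 / 2.3333 = 81 RPM.
Belt: ratio = 15/5 = 3, so the driven shaft turns at 81 / 3 = 27 RPM.

27 RPM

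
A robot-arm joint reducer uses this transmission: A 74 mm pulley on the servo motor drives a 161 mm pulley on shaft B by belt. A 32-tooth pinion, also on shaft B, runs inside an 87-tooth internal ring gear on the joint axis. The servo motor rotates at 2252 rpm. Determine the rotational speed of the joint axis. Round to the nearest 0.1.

Belt: ratio = 161/74 = 2.1757, so shaft B turns at 2252 / 2.1757 = 1035.1 rpm.
Internal gear: ratio = 87/32 = 2.7188, so the joint axis turns at 1035.1 / 2.7188 = 380.72 rpm.

380.7 rpm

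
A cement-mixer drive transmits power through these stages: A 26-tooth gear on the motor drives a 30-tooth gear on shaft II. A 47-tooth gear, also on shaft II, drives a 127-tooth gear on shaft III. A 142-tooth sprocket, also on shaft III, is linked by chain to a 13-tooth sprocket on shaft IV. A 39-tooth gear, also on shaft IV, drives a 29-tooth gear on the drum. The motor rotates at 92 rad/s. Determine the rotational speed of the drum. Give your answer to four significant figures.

the motor → shaft II (gear mesh, 30/26): 92 ÷ 1.1538 = 79.733 rad/s
shaft II → shaft III (gear mesh, 127/47): 79.733 ÷ 2.7021 = 29.508 rad/s
shaft III → shaft IV (chain, 13/142): 29.508 ÷ 0.091549 = 322.31 rad/s
shaft IV → the drum (gear mesh, 29/39): 322.31 ÷ 0.74359 = 433.46 rad/s

433.5 rad/s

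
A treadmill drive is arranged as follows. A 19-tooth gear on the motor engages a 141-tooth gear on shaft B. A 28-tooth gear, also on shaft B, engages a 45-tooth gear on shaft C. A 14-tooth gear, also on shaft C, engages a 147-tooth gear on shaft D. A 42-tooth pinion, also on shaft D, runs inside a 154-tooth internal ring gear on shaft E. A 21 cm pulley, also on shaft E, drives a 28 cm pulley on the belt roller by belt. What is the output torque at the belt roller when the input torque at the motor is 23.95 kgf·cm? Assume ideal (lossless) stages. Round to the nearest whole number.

14663 kgf·cm

After the gear mesh (141/19): 23.95 × 7.4211 = 177.73 kgf·cm
After the gear mesh (45/28): 177.73 × 1.6071 = 285.64 kgf·cm
After the gear mesh (147/14): 285.64 × 10.5 = 2999.3 kgf·cm
After the internal gear (154/42): 2999.3 × 3.6667 = 10997 kgf·cm
After the belt (28/21): 10997 × 1.3333 = 14663 kgf·cm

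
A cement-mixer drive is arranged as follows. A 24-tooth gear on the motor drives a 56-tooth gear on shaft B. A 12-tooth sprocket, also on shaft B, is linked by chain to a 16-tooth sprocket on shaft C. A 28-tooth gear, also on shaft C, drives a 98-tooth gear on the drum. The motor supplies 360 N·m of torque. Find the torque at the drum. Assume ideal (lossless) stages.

After the gear mesh (56/24): 360 × 2.3333 = 840 N·m
After the chain (16/12): 840 × 1.3333 = 1120 N·m
After the gear mesh (98/28): 1120 × 3.5 = 3920 N·m

3920 N·m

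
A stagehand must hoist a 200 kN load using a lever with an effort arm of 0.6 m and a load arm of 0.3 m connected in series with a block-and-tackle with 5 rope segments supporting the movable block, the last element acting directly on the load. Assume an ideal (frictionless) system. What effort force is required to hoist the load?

20 kN

Lever MA = effort arm / load arm = 0.6/0.3 = 2.
Block-and-tackle MA = number of supporting rope parts = 5.
Combined ideal MA = 2 × 5 = 10.
Effort = load / MA = 200 / 10 = 20 kN.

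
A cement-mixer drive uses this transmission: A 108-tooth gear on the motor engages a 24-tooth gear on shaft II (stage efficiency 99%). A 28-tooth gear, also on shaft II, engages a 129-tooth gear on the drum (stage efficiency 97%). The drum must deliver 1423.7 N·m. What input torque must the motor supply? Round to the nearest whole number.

Overall ratio R = 0.22222 × 4.6071 = 1.0238; overall efficiency η = 0.99 × 0.97 = 0.9603.
Input torque = output torque / (R × η) = 1423.7 / (1.0238 × 0.9603) = 1448.1 N·m.

1448 N·m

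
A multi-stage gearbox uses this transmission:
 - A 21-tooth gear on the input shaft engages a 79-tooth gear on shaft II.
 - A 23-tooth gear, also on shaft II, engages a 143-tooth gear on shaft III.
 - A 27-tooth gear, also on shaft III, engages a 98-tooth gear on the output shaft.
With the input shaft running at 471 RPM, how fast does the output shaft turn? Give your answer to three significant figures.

5.55 RPM

Gear mesh: ratio = 79/21 = 3.7619, so shaft II turns at 471 / 3.7619 = 125.2 RPM.
Gear mesh: ratio = 143/23 = 6.2174, so shaft III turns at 125.2 / 6.2174 = 20.137 RPM.
Gear mesh: ratio = 98/27 = 3.6296, so the output shaft turns at 20.137 / 3.6296 = 5.5481 RPM.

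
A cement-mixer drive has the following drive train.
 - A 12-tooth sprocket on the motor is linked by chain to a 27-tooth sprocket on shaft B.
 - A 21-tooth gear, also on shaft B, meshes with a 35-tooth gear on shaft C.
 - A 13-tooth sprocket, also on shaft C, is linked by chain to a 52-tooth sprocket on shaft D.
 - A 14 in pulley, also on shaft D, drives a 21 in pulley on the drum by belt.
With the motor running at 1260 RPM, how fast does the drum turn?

the motor → shaft B (chain, 27/12): 1260 ÷ 2.25 = 560 RPM
shaft B → shaft C (gear mesh, 35/21): 560 ÷ 1.6667 = 336 RPM
shaft C → shaft D (chain, 52/13): 336 ÷ 4 = 84 RPM
shaft D → the drum (belt, 21/14): 84 ÷ 1.5 = 56 RPM

56 RPM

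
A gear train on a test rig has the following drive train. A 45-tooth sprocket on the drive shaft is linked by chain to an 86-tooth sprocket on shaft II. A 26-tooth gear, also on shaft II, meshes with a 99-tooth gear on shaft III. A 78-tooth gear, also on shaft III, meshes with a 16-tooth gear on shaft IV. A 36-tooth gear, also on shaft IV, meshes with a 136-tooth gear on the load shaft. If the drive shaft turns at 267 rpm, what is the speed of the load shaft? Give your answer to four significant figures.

47.35 rpm

chain 86/45 = 1.9111 → 267/1.9111 = 139.71 rpm
gear mesh 99/26 = 3.8077 → 139.71/3.8077 = 36.691 rpm
gear mesh 16/78 = 0.20513 → 36.691/0.20513 = 178.87 rpm
gear mesh 136/36 = 3.7778 → 178.87/3.7778 = 47.348 rpm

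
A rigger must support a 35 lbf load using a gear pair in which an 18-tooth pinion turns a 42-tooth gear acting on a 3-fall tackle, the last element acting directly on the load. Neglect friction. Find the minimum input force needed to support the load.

Gear pair MA = 42/18 = 2.3333.
Block-and-tackle MA = number of supporting rope parts = 3.
Combined ideal MA = 2.3333 × 3 = 7.
Effort = load / MA = 35 / 7 = 5 lbf.

5 lbf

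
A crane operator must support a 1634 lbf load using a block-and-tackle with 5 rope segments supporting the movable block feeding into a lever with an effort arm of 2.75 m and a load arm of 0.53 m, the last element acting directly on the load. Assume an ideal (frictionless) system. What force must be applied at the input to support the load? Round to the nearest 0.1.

63.0 lbf

Block-and-tackle MA = number of supporting rope parts = 5.
Lever MA = effort arm / load arm = 2.75/0.53 = 5.1887.
Combined ideal MA = 5 × 5.1887 = 25.943.
Effort = load / MA = 1634 / 25.943 = 62.983 lbf.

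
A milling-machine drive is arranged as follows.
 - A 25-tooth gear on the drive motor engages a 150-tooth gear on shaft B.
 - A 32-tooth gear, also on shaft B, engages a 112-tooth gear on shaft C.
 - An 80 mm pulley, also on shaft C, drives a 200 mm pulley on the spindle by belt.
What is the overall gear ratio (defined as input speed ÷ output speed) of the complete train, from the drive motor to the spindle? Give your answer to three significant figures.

Each stage contributes driven/driver: gear mesh 150/25 = 6, gear mesh 112/32 = 3.5, belt 200/80 = 2.5.
Overall: 6 × 3.5 × 2.5 = 52.5.

52.5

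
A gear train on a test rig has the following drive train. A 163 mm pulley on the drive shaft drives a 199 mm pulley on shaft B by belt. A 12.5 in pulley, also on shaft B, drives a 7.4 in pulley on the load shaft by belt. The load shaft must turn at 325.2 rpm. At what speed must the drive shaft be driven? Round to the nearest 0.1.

235.0 rpm

Overall ratio R = 1.2209 × 0.592 = 0.72275.
Required input speed = output speed × R = 325.2 × 0.72275 = 235.04 rpm.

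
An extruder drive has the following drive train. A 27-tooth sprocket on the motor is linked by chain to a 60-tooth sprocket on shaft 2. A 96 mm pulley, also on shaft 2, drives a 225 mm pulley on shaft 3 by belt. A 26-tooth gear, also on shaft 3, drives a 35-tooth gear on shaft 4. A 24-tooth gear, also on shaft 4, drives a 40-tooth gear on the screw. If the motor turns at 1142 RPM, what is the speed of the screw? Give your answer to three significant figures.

chain 60/27 = 2.2222 → 1142/2.2222 = 513.9 RPM
belt 225/96 = 2.3438 → 513.9/2.3438 = 219.26 RPM
gear mesh 35/26 = 1.3462 → 219.26/1.3462 = 162.88 RPM
gear mesh 40/24 = 1.6667 → 162.88/1.6667 = 97.729 RPM

97.7 RPM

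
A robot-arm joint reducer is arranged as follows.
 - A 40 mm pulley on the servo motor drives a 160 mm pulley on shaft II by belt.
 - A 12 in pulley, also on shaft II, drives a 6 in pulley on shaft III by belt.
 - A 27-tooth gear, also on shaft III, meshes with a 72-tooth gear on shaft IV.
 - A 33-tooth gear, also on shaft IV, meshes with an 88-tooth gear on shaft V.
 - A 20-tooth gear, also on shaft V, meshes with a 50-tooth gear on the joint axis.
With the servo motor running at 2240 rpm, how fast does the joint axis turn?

63 rpm

Belt: ratio = 160/40 = 4, so shaft II turns at 2240 / 4 = 560 rpm.
Belt: ratio = 6/12 = 0.5, so shaft III turns at 560 / 0.5 = 1120 rpm.
Gear mesh: ratio = 72/27 = 2.6667, so shaft IV turns at 1120 / 2.6667 = 420 rpm.
Gear mesh: ratio = 88/33 = 2.6667, so shaft V turns at 420 / 2.6667 = 157.5 rpm.
Gear mesh: ratio = 50/20 = 2.5, so the joint axis turns at 157.5 / 2.5 = 63 rpm.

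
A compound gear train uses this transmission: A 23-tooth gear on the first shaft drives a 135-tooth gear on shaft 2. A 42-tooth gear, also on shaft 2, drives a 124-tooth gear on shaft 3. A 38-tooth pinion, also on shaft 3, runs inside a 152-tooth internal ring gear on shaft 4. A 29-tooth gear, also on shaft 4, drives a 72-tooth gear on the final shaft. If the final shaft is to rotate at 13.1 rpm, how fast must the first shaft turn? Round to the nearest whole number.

2254 rpm

Overall ratio R = 5.8696 × 2.9524 × 4 × 2.4828 = 172.1.
Required input speed = output speed × R = 13.1 × 172.1 = 2254.5 rpm.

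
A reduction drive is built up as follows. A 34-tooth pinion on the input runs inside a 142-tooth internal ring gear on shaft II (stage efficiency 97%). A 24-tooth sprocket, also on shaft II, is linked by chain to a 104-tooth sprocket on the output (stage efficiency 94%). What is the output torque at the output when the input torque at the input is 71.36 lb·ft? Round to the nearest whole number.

1178 lb·ft

internal gear 142/34 = 4.1765 → τ = 71.36·4.1765·0.97 = 289.09 lb·ft
chain 104/24 = 4.3333 → τ = 289.09·4.3333·0.94 = 1177.6 lb·ft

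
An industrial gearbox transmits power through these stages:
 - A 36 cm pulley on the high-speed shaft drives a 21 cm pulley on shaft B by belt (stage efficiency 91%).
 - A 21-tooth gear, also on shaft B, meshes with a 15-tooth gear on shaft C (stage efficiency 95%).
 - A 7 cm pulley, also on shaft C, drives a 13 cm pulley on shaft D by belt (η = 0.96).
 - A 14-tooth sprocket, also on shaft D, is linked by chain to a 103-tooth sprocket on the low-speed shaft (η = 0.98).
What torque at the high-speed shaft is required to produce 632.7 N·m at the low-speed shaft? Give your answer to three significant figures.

Overall ratio R = 0.58333 × 0.71429 × 1.8571 × 7.3571 = 5.693; overall efficiency η = 0.91 × 0.95 × 0.96 × 0.98 = 0.8133.
Input torque = output torque / (R × η) = 632.7 / (5.693 × 0.8133) = 136.64 N·m.

137 N·m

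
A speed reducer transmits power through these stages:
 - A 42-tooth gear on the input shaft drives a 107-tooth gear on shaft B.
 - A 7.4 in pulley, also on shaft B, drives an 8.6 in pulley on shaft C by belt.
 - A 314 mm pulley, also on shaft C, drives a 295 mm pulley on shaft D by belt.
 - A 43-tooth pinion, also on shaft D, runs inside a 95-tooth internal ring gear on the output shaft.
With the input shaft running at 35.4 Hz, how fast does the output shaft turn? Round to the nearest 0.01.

the input shaft → shaft B (gear mesh, 107/42): 35.4 ÷ 2.5476 = 13.895 Hz
shaft B → shaft C (belt, 8.6/7.4): 13.895 ÷ 1.1622 = 11.956 Hz
shaft C → shaft D (belt, 295/314): 11.956 ÷ 0.93949 = 12.727 Hz
shaft D → the output shaft (internal gear, 95/43): 12.727 ÷ 2.2093 = 5.7604 Hz

5.76 Hz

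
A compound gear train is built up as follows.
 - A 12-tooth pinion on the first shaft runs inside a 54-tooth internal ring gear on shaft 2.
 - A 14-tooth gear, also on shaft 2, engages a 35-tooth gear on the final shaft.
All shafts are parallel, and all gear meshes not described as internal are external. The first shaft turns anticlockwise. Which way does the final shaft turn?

the first shaft → shaft 2: internal mesh, same direction → CCW.
shaft 2 → the final shaft: external mesh, 1 reversal → CW.
1 reversal in total — an odd number — so the final shaft turns opposite to the first shaft.

clockwise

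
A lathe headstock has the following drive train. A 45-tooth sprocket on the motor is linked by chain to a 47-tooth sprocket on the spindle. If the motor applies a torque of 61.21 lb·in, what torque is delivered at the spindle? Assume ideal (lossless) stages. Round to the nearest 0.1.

chain 47/45 = 1.0444 → τ = 61.21·1.0444 = 63.93 lb·in

63.9 lb·in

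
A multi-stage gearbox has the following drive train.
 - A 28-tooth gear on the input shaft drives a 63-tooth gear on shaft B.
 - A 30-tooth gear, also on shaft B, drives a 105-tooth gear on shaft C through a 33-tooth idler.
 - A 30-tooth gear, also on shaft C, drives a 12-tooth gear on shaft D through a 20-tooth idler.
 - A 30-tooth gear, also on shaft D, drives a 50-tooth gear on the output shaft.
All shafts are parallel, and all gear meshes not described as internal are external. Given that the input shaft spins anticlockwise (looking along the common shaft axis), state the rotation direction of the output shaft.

anticlockwise

the input shaft → shaft B: external mesh, 1 reversal → CW.
shaft B → shaft C: driver → idler → driven is 2 external meshes, 2 reversals → CW.
shaft C → shaft D: driver → idler → driven is 2 external meshes, 2 reversals → CW.
shaft D → the output shaft: external mesh, 1 reversal → CCW.
6 reversals in total — an even number — so the output shaft turns the same way as the input shaft.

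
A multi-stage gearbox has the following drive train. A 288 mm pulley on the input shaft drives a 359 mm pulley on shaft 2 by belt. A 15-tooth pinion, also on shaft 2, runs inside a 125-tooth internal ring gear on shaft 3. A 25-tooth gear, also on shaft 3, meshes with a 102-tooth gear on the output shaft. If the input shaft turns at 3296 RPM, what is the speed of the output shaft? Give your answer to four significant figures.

belt 359/288 = 1.2465 → 3296/1.2465 = 2644.1 RPM
internal gear 125/15 = 8.3333 → 2644.1/8.3333 = 317.3 RPM
gear mesh 102/25 = 4.08 → 317.3/4.08 = 77.769 RPM

77.77 RPM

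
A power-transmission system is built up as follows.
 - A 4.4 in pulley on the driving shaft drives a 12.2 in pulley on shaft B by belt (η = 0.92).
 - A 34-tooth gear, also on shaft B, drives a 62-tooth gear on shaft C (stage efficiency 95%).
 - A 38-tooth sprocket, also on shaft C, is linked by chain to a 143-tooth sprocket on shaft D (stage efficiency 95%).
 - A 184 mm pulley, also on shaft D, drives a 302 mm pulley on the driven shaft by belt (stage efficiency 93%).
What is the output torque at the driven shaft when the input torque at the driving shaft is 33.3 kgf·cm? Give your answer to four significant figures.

belt 12.2/4.4 = 2.7727 → τ = 33.3·2.7727·0.92 = 84.945 kgf·cm
gear mesh 62/34 = 1.8235 → τ = 84.945·1.8235·0.95 = 147.16 kgf·cm
chain 143/38 = 3.7632 → τ = 147.16·3.7632·0.95 = 526.08 kgf·cm
belt 302/184 = 1.6413 → τ = 526.08·1.6413·0.93 = 803.02 kgf·cm

803.0 kgf·cm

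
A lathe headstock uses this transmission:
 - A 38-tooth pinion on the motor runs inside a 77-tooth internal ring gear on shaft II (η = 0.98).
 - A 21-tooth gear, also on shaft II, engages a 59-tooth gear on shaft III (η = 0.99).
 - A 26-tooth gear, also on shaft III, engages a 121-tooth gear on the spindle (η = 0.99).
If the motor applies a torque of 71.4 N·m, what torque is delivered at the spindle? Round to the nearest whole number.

1817 N·m

After the internal gear (77/38): 71.4 × 2.0263 × 0.98 = 141.79 N·m
After the gear mesh (59/21): 141.79 × 2.8095 × 0.99 = 394.37 N·m
After the gear mesh (121/26): 394.37 × 4.6538 × 0.99 = 1817 N·m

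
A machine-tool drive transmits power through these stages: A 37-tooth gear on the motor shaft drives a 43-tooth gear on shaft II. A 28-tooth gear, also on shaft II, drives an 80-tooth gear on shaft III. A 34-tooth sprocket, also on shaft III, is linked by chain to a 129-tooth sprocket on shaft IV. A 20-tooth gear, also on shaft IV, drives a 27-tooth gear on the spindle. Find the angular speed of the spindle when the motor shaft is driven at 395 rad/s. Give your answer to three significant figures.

Gear mesh: ratio = 43/37 = 1.1622, so shaft II turns at 395 / 1.1622 = 339.88 rad/s.
Gear mesh: ratio = 80/28 = 2.8571, so shaft III turns at 339.88 / 2.8571 = 118.96 rad/s.
Chain: ratio = 129/34 = 3.7941, so shaft IV turns at 118.96 / 3.7941 = 31.354 rad/s.
Gear mesh: ratio = 27/20 = 1.35, so the spindle turns at 31.354 / 1.35 = 23.225 rad/s.

23.2 rad/s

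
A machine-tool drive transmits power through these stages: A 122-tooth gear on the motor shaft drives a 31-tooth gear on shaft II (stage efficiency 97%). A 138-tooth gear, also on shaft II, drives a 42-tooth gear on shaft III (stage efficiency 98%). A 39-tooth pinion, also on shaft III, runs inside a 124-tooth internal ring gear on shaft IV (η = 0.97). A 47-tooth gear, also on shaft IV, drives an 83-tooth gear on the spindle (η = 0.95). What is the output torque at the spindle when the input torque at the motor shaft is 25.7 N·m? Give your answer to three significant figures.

After the gear mesh (31/122): 25.7 × 0.2541 × 0.97 = 6.3344 N·m
After the gear mesh (42/138): 6.3344 × 0.30435 × 0.98 = 1.8893 N·m
After the internal gear (124/39): 1.8893 × 3.1795 × 0.97 = 5.8268 N·m
After the gear mesh (83/47): 5.8268 × 1.766 × 0.95 = 9.7754 N·m

9.78 N·m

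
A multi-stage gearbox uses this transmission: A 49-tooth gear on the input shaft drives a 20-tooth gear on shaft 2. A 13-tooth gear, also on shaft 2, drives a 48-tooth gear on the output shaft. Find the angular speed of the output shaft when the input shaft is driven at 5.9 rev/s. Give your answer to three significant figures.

the input shaft → shaft 2 (gear mesh, 20/49): 5.9 ÷ 0.40816 = 14.455 rev/s
shaft 2 → the output shaft (gear mesh, 48/13): 14.455 ÷ 3.6923 = 3.9149 rev/s

3.91 rev/s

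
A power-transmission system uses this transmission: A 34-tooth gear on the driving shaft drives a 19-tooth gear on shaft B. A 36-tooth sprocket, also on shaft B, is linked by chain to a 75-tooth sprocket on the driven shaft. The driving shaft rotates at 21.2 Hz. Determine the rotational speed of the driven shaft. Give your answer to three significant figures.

18.2 Hz

Gear mesh: ratio = 19/34 = 0.55882, so shaft B turns at 21.2 / 0.55882 = 37.937 Hz.
Chain: ratio = 75/36 = 2.0833, so the driven shaft turns at 37.937 / 2.0833 = 18.21 Hz.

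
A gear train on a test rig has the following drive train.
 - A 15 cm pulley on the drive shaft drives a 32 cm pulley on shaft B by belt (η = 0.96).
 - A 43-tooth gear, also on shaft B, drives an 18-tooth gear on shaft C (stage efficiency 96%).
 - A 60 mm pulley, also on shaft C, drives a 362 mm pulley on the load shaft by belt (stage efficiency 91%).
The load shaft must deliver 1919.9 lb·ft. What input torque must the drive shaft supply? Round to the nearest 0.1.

424.9 lb·ft

Overall ratio R = 2.1333 × 0.4186 × 6.0333 = 5.3879; overall efficiency η = 0.96 × 0.96 × 0.91 = 0.8387.
Input torque = output torque / (R × η) = 1919.9 / (5.3879 × 0.8387) = 424.89 lb·ft.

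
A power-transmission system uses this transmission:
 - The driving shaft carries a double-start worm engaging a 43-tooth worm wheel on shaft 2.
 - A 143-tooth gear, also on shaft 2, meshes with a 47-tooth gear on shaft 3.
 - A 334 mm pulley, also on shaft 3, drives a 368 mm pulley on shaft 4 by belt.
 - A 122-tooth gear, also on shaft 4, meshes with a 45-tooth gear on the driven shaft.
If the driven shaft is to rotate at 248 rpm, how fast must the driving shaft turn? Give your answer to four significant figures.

Overall ratio R = 21.5 × 0.32867 × 1.1018 × 0.36885 = 2.8718.
Required input speed = output speed × R = 248 × 2.8718 = 712.21 rpm.

712.2 rpm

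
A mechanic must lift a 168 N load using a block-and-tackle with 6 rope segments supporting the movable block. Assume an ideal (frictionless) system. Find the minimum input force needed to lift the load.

28 N

Block-and-tackle MA = number of supporting rope parts = 6.
Effort = load / MA = 168 / 6 = 28 N.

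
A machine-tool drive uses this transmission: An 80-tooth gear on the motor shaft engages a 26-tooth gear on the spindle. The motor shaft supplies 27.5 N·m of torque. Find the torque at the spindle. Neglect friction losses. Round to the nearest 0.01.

gear mesh 26/80 = 0.325 → τ = 27.5·0.325 = 8.9375 N·m

8.94 N·m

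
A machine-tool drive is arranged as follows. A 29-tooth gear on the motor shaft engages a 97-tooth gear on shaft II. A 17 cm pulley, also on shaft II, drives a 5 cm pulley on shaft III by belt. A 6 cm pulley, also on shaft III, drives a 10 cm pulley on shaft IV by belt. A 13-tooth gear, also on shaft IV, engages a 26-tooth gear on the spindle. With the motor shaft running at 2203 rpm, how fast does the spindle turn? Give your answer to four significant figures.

the motor shaft → shaft II (gear mesh, 97/29): 2203 ÷ 3.3448 = 658.63 rpm
shaft II → shaft III (belt, 5/17): 658.63 ÷ 0.29412 = 2239.3 rpm
shaft III → shaft IV (belt, 10/6): 2239.3 ÷ 1.6667 = 1343.6 rpm
shaft IV → the spindle (gear mesh, 26/13): 1343.6 ÷ 2 = 671.8 rpm

671.8 rpm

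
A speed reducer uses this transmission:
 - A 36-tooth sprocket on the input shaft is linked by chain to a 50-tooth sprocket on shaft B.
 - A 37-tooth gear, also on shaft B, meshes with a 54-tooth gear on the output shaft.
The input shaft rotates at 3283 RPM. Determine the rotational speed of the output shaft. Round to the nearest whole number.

1620 RPM

Chain: ratio = 50/36 = 1.3889, so shaft B turns at 3283 / 1.3889 = 2363.8 RPM.
Gear mesh: ratio = 54/37 = 1.4595, so the output shaft turns at 2363.8 / 1.4595 = 1619.6 RPM.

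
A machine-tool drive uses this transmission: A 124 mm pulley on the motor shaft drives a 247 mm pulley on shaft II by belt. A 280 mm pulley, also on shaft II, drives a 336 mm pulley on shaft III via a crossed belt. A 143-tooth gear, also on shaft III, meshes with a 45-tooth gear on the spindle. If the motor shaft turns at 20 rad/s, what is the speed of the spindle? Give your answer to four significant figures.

26.59 rad/s

Belt: ratio = 247/124 = 1.9919, so shaft II turns at 20 / 1.9919 = 10.04 rad/s.
Belt: ratio = 336/280 = 1.2, so shaft III turns at 10.04 / 1.2 = 8.3671 rad/s.
Gear mesh: ratio = 45/143 = 0.31469, so the spindle turns at 8.3671 / 0.31469 = 26.589 rad/s.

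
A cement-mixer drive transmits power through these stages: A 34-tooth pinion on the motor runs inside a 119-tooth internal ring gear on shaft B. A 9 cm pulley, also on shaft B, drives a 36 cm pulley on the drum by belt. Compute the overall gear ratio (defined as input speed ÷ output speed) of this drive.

Each stage contributes driven/driver: internal gear 119/34 = 3.5, belt 36/9 = 4.
Overall: 3.5 × 4 = 14.

14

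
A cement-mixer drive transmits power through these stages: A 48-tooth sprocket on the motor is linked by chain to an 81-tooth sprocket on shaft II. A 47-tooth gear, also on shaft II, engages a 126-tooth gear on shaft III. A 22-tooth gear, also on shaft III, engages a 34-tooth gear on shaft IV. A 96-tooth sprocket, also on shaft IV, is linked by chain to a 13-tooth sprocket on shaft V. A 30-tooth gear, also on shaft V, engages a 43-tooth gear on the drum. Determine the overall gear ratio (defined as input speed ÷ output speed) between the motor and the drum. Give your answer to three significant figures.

Each stage contributes driven/driver: chain 81/48 = 1.6875, gear mesh 126/47 = 2.6809, gear mesh 34/22 = 1.5455, chain 13/96 = 0.13542, gear mesh 43/30 = 1.4333.
Overall: 1.6875 × 2.6809 × 1.5455 × 0.13542 × 1.4333 = 1.357.

1.36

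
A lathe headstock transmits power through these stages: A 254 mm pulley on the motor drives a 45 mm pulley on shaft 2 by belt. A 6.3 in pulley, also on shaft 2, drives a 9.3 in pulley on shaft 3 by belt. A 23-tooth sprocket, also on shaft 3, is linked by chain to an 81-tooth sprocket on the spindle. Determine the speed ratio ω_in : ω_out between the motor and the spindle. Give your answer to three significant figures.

0.921

Each stage contributes driven/driver: belt 45/254 = 0.17717, belt 9.3/6.3 = 1.4762, chain 81/23 = 3.5217.
Overall: 0.17717 × 1.4762 × 3.5217 = 0.92104.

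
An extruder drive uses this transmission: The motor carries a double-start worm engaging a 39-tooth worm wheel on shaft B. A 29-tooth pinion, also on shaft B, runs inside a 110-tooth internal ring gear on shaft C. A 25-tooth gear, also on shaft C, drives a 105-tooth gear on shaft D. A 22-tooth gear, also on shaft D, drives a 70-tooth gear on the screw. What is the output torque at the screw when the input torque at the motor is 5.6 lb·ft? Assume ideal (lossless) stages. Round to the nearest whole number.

Worm: ratio = 39/2 = 19.5; torque at shaft B = 5.6 × 19.5 = 109.2 lb·ft.
Internal gear: ratio = 110/29 = 3.7931; torque at shaft C = 109.2 × 3.7931 = 414.21 lb·ft.
Gear mesh: ratio = 105/25 = 4.2; torque at shaft D = 414.21 × 4.2 = 1739.7 lb·ft.
Gear mesh: ratio = 70/22 = 3.1818; torque at the screw = 1739.7 × 3.1818 = 5535.3 lb·ft.

5535 lb·ft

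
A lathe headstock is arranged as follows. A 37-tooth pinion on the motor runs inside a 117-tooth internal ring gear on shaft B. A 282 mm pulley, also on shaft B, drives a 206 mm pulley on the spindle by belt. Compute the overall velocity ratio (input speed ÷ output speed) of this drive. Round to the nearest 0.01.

2.31

Each stage contributes driven/driver: internal gear 117/37 = 3.1622, belt 206/282 = 0.7305.
Overall: 3.1622 × 0.7305 = 2.3099.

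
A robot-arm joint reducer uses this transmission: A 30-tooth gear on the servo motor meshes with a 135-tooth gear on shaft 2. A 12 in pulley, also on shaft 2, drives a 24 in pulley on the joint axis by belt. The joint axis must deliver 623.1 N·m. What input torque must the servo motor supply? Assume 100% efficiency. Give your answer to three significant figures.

69.2 N·m

Overall ratio R = 4.5 × 2 = 9.
Input torque = output torque / R = 623.1 / 9 = 69.233 N·m.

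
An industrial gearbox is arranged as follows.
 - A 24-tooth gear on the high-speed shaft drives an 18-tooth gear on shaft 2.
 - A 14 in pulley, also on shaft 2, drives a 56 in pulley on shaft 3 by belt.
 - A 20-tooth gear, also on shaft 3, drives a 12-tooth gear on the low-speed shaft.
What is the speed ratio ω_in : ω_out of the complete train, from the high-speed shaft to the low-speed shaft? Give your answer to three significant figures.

Each stage contributes driven/driver: gear mesh 18/24 = 0.75, belt 56/14 = 4, gear mesh 12/20 = 0.6.
Overall: 0.75 × 4 × 0.6 = 1.8.

1.80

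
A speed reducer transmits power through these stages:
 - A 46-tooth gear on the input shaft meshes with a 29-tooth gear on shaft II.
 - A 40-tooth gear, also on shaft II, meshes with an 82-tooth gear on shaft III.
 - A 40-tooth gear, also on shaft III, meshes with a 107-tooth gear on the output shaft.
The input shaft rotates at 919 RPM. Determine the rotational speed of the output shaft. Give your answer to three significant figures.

266 RPM

Gear mesh: ratio = 29/46 = 0.63043, so shaft II turns at 919 / 0.63043 = 1457.7 RPM.
Gear mesh: ratio = 82/40 = 2.05, so shaft III turns at 1457.7 / 2.05 = 711.08 RPM.
Gear mesh: ratio = 107/40 = 2.675, so the output shaft turns at 711.08 / 2.675 = 265.83 RPM.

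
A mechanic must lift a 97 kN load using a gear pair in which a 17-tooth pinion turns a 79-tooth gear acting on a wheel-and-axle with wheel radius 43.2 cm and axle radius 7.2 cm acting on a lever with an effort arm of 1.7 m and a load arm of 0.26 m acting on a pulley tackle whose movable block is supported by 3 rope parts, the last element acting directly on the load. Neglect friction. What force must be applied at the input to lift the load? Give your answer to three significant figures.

0.177 kN

Gear pair MA = 79/17 = 4.6471.
Wheel-and-axle MA = R/r = 43.2/7.2 = 6.
Lever MA = effort arm / load arm = 1.7/0.26 = 6.5385.
Block-and-tackle MA = number of supporting rope parts = 3.
Combined ideal MA = 4.6471 × 6 × 6.5385 × 3 = 546.92.
Effort = load / MA = 97 / 546.92 = 0.17736 kN.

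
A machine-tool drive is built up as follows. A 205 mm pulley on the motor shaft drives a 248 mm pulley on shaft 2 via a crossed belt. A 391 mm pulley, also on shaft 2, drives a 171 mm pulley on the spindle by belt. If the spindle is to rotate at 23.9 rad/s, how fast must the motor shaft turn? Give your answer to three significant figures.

Overall ratio R = 1.2098 × 0.43734 = 0.52907.
Required input speed = output speed × R = 23.9 × 0.52907 = 12.645 rad/s.

12.6 rad/s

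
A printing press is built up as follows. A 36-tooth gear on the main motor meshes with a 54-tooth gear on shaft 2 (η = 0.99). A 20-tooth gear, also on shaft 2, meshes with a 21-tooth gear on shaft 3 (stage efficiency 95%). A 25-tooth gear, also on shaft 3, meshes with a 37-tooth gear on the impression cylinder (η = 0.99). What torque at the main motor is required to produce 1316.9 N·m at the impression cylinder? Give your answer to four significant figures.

Overall ratio R = 1.5 × 1.05 × 1.48 = 2.331; overall efficiency η = 0.99 × 0.95 × 0.99 = 0.9311.
Input torque = output torque / (R × η) = 1316.9 / (2.331 × 0.9311) = 606.76 N·m.

606.8 N·m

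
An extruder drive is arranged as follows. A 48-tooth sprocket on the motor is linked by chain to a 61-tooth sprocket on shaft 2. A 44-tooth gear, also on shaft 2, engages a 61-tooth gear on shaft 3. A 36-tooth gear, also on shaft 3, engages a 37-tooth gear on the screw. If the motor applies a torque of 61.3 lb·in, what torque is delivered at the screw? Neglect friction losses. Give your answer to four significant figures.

After the chain (61/48): 61.3 × 1.2708 = 77.902 lb·in
After the gear mesh (61/44): 77.902 × 1.3864 = 108 lb·in
After the gear mesh (37/36): 108 × 1.0278 = 111 lb·in

111.0 lb·in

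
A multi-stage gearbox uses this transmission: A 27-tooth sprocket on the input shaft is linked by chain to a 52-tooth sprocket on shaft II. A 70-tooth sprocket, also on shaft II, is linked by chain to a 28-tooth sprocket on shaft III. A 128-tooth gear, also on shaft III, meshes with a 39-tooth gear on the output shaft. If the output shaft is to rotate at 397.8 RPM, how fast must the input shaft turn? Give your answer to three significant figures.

Overall ratio R = 1.9259 × 0.4 × 0.30469 = 0.23472.
Required input speed = output speed × R = 397.8 × 0.23472 = 93.373 RPM.

93.4 RPM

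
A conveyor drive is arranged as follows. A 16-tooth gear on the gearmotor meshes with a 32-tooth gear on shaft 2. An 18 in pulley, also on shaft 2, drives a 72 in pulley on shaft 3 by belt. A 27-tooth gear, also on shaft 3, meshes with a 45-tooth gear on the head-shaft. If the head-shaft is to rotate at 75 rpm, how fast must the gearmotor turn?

1000 rpm

Overall ratio R = 2 × 4 × 1.6667 = 13.333.
Required input speed = output speed × R = 75 × 13.333 = 1000 rpm.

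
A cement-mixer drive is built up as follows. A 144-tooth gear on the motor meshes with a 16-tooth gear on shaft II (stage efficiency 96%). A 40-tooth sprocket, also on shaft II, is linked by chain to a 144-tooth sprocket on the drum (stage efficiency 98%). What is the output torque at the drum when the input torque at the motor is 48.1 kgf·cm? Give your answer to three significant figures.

18.1 kgf·cm

After the gear mesh (16/144): 48.1 × 0.11111 × 0.96 = 5.1307 kgf·cm
After the chain (144/40): 5.1307 × 3.6 × 0.98 = 18.101 kgf·cm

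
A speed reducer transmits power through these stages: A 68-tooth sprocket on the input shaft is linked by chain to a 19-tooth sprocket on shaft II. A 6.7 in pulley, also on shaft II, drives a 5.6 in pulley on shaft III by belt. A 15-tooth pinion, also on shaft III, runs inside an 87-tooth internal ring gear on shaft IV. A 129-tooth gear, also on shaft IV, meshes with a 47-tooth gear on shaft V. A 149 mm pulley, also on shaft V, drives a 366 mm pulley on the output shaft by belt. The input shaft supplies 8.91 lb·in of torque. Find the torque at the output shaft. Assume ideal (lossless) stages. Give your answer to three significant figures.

chain 19/68 = 0.27941 → τ = 8.91·0.27941 = 2.4896 lb·in
belt 5.6/6.7 = 0.83582 → τ = 2.4896·0.83582 = 2.0808 lb·in
internal gear 87/15 = 5.8 → τ = 2.0808·5.8 = 12.069 lb·in
gear mesh 47/129 = 0.36434 → τ = 12.069·0.36434 = 4.3972 lb·in
belt 366/149 = 2.4564 → τ = 4.3972·2.4564 = 10.801 lb·in

10.8 lb·in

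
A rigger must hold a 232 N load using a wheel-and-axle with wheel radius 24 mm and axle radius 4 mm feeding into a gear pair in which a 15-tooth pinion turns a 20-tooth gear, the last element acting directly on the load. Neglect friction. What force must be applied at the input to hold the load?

29 N

Wheel-and-axle MA = R/r = 24/4 = 6.
Gear pair MA = 20/15 = 1.3333.
Combined ideal MA = 6 × 1.3333 = 8.
Effort = load / MA = 232 / 8 = 29 N.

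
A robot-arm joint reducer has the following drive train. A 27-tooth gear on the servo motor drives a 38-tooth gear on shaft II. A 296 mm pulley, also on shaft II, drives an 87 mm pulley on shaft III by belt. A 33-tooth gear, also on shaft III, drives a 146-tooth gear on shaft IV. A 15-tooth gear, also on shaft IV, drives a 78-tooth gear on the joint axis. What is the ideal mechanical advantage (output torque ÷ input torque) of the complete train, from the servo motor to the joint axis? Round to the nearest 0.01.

Each stage contributes driven/driver: gear mesh 38/27 = 1.4074, belt 87/296 = 0.29392, gear mesh 146/33 = 4.4242, gear mesh 78/15 = 5.2.
Overall: 1.4074 × 0.29392 × 4.4242 × 5.2 = 9.5168.

9.52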